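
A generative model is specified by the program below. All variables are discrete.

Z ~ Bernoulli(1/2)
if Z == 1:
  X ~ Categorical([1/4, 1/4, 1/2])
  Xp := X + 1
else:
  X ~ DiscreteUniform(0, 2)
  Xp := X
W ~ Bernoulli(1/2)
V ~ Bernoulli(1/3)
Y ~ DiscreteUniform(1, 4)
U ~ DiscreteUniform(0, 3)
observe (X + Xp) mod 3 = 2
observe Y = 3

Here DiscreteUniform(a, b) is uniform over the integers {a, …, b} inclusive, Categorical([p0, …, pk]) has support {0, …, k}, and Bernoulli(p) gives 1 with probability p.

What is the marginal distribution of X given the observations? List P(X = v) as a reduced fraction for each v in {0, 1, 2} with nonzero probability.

P(X=1) = 2/5, P(X=2) = 3/5

Enumerate traces; 32 have nonzero weight after conditioning:
  (Z=0, X=1, W=0, V=0, Y=3, U=0) weight 1/288
  (Z=0, X=1, W=0, V=0, Y=3, U=1) weight 1/288
  (Z=0, X=1, W=0, V=0, Y=3, U=2) weight 1/288
  (Z=0, X=1, W=0, V=0, Y=3, U=3) weight 1/288
  (Z=0, X=1, W=0, V=1, Y=3, U=0) weight 1/576
  (Z=0, X=1, W=0, V=1, Y=3, U=1) weight 1/576
  (Z=0, X=1, W=0, V=1, Y=3, U=2) weight 1/576
  (Z=0, X=1, W=0, V=1, Y=3, U=3) weight 1/576
  (Z=1, X=2, W=0, V=0, Y=3, U=0) weight 1/192
  … 23 more
Group by X:
  weight(X=1) = 1/24
  weight(X=2) = 1/16
Total weight = 1/24 + 1/16 = 5/48
P(X=1 | obs) = 1/24 / 5/48 = 2/5
P(X=2 | obs) = 1/16 / 5/48 = 3/5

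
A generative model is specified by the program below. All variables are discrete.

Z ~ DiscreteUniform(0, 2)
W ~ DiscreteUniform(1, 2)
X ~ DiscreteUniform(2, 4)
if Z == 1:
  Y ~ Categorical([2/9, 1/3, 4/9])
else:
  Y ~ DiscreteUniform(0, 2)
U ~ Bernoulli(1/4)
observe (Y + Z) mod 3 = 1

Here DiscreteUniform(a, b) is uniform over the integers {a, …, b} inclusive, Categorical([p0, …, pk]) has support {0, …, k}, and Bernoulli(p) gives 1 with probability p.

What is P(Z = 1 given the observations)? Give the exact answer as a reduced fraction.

Enumerate traces; 36 have nonzero weight after conditioning:
  (Z=0, W=1, X=2, Y=1, U=0) weight 1/72
  (Z=0, W=1, X=2, Y=1, U=1) weight 1/216
  (Z=0, W=1, X=3, Y=1, U=0) weight 1/72
  (Z=0, W=1, X=3, Y=1, U=1) weight 1/216
  (Z=0, W=1, X=4, Y=1, U=0) weight 1/72
  (Z=0, W=1, X=4, Y=1, U=1) weight 1/216
  (Z=0, W=2, X=2, Y=1, U=0) weight 1/72
  (Z=0, W=2, X=2, Y=1, U=1) weight 1/216
  (Z=1, W=1, X=2, Y=0, U=0) weight 1/108
  (Z=2, W=1, X=2, Y=2, U=0) weight 1/72
  … 26 more
Group by Z:
  weight(Z=0) = 1/9
  weight(Z=1) = 2/27
  weight(Z=2) = 1/9
Total weight = 1/9 + 2/27 + 1/9 = 8/27
P(Z=0 | obs) = 1/9 / 8/27 = 3/8
P(Z=1 | obs) = 2/27 / 8/27 = 1/4
P(Z=2 | obs) = 1/9 / 8/27 = 3/8

P(Z = 1 | obs) = 1/4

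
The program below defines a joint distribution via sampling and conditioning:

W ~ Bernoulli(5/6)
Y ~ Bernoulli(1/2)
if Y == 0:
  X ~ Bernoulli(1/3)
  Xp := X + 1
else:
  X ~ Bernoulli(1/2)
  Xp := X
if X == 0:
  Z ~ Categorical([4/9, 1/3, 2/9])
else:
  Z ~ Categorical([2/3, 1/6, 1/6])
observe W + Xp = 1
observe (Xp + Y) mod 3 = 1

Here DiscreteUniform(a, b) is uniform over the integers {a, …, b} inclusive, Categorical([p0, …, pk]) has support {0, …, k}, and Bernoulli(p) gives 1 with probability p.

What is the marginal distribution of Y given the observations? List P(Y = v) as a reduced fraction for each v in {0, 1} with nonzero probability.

Enumerate traces; 6 have nonzero weight after conditioning:
  (W=0, Y=0, X=0, Z=0) weight 2/81
  (W=0, Y=0, X=0, Z=1) weight 1/54
  (W=0, Y=0, X=0, Z=2) weight 1/81
  (W=1, Y=1, X=0, Z=0) weight 5/54
  (W=1, Y=1, X=0, Z=1) weight 5/72
  (W=1, Y=1, X=0, Z=2) weight 5/108
Group by Y:
  weight(Y=0) = 1/18
  weight(Y=1) = 5/24
Total weight = 1/18 + 5/24 = 19/72
P(Y=0 | obs) = 1/18 / 19/72 = 4/19
P(Y=1 | obs) = 5/24 / 19/72 = 15/19

P(Y=0) = 4/19, P(Y=1) = 15/19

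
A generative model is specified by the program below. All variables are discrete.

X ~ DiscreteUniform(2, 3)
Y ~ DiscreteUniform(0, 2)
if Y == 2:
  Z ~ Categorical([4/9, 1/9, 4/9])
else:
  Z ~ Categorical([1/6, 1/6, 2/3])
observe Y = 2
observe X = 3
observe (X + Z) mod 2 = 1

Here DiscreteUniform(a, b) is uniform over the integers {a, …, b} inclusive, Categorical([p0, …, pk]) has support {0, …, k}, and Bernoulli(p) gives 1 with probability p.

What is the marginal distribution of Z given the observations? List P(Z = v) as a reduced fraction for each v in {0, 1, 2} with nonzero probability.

Enumerate traces; 2 have nonzero weight after conditioning:
  (X=3, Y=2, Z=0) weight 2/27
  (X=3, Y=2, Z=2) weight 2/27
Group by Z:
  weight(Z=0) = 2/27
  weight(Z=2) = 2/27
Total weight = 2/27 + 2/27 = 4/27
P(Z=0 | obs) = 2/27 / 4/27 = 1/2
P(Z=2 | obs) = 2/27 / 4/27 = 1/2

P(Z=0) = 1/2, P(Z=2) = 1/2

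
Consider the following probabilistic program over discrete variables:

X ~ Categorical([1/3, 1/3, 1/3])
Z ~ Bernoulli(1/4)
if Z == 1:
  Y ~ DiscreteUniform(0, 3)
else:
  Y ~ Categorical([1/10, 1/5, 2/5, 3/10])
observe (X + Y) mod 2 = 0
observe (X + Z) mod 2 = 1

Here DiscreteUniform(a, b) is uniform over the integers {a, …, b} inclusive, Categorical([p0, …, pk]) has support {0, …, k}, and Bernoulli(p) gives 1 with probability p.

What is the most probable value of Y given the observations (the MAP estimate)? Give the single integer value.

Enumerate traces; 6 have nonzero weight after conditioning:
  (X=0, Z=1, Y=0) weight 1/48
  (X=0, Z=1, Y=2) weight 1/48
  (X=1, Z=0, Y=1) weight 1/20
  (X=1, Z=0, Y=3) weight 3/40
  (X=2, Z=1, Y=0) weight 1/48
  (X=2, Z=1, Y=2) weight 1/48
Group by Y:
  weight(Y=0) = 1/24
  weight(Y=1) = 1/20
  weight(Y=2) = 1/24
  weight(Y=3) = 3/40
Total weight = 1/24 + 1/20 + 1/24 + 3/40 = 5/24
P(Y=0 | obs) = 1/24 / 5/24 = 1/5
P(Y=1 | obs) = 1/20 / 5/24 = 6/25
P(Y=2 | obs) = 1/24 / 5/24 = 1/5
P(Y=3 | obs) = 3/40 / 5/24 = 9/25
argmax = 3

argmax_v P(Y = v | obs) = 3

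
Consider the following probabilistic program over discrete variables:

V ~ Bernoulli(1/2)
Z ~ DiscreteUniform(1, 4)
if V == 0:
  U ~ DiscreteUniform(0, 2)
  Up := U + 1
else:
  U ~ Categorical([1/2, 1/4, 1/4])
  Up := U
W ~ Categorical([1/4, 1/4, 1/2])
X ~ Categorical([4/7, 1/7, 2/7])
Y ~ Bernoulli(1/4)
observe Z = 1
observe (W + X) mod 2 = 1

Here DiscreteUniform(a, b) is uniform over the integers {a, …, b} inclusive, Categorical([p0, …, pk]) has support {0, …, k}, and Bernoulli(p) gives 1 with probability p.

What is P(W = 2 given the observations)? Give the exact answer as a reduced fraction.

Enumerate traces; 48 have nonzero weight after conditioning:
  (V=0, Z=1, U=0, W=0, X=1, Y=0) weight 1/896
  (V=0, Z=1, U=0, W=0, X=1, Y=1) weight 1/2688
  (V=0, Z=1, U=0, W=1, X=0, Y=0) weight 1/224
  (V=0, Z=1, U=0, W=1, X=0, Y=1) weight 1/672
  (V=0, Z=1, U=0, W=1, X=2, Y=0) weight 1/448
  (V=0, Z=1, U=0, W=1, X=2, Y=1) weight 1/1344
  (V=0, Z=1, U=0, W=2, X=1, Y=0) weight 1/448
  (V=0, Z=1, U=0, W=2, X=1, Y=1) weight 1/1344
  … 40 more
Group by W:
  weight(W=0) = 1/112
  weight(W=1) = 3/56
  weight(W=2) = 1/56
Total weight = 1/112 + 3/56 + 1/56 = 9/112
P(W=0 | obs) = 1/112 / 9/112 = 1/9
P(W=1 | obs) = 3/56 / 9/112 = 2/3
P(W=2 | obs) = 1/56 / 9/112 = 2/9

P(W = 2 | obs) = 2/9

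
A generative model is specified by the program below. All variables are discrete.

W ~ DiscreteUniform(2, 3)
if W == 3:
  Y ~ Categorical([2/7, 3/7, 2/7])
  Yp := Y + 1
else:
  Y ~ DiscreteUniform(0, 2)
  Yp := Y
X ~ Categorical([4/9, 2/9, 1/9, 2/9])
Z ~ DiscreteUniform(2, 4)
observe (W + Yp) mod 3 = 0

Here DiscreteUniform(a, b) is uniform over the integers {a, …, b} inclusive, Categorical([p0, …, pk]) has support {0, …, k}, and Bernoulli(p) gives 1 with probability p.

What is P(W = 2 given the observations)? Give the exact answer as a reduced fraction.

P(W = 2 | obs) = 7/13

Enumerate traces; 24 have nonzero weight after conditioning:
  (W=2, Y=1, X=0, Z=2) weight 2/81
  (W=2, Y=1, X=0, Z=3) weight 2/81
  (W=2, Y=1, X=0, Z=4) weight 2/81
  (W=2, Y=1, X=1, Z=2) weight 1/81
  (W=2, Y=1, X=1, Z=3) weight 1/81
  (W=2, Y=1, X=1, Z=4) weight 1/81
  (W=2, Y=1, X=2, Z=2) weight 1/162
  (W=2, Y=1, X=2, Z=3) weight 1/162
  (W=3, Y=2, X=0, Z=2) weight 4/189
  … 15 more
Group by W:
  weight(W=2) = 1/6
  weight(W=3) = 1/7
Total weight = 1/6 + 1/7 = 13/42
P(W=2 | obs) = 1/6 / 13/42 = 7/13
P(W=3 | obs) = 1/7 / 13/42 = 6/13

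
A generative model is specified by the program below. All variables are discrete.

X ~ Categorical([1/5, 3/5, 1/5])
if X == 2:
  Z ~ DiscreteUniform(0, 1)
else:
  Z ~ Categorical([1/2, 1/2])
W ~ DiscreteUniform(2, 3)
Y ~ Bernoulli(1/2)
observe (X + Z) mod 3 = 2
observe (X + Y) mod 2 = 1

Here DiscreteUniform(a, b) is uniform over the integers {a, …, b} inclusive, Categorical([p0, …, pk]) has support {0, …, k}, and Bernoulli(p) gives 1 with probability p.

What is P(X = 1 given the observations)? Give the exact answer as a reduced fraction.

P(X = 1 | obs) = 3/4

Enumerate traces; 4 have nonzero weight after conditioning:
  (X=1, Z=1, W=2, Y=0) weight 3/40
  (X=1, Z=1, W=3, Y=0) weight 3/40
  (X=2, Z=0, W=2, Y=1) weight 1/40
  (X=2, Z=0, W=3, Y=1) weight 1/40
Group by X:
  weight(X=1) = 3/20
  weight(X=2) = 1/20
Total weight = 3/20 + 1/20 = 1/5
P(X=1 | obs) = 3/20 / 1/5 = 3/4
P(X=2 | obs) = 1/20 / 1/5 = 1/4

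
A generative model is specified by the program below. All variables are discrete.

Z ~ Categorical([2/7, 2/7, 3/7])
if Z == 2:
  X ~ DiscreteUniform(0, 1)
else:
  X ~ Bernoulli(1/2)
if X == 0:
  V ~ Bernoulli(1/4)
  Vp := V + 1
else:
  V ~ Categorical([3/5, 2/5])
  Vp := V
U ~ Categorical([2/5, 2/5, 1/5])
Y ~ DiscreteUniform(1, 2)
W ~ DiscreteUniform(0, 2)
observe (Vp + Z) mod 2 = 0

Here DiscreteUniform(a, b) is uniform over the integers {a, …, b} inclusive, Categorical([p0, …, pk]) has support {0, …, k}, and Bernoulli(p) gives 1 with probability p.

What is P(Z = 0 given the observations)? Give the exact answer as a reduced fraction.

P(Z = 0 | obs) = 34/131

Enumerate traces; 108 have nonzero weight after conditioning:
  (Z=0, X=0, V=1, U=0, Y=1, W=0) weight 1/420
  (Z=0, X=0, V=1, U=0, Y=1, W=1) weight 1/420
  (Z=0, X=0, V=1, U=0, Y=1, W=2) weight 1/420
  (Z=0, X=0, V=1, U=0, Y=2, W=0) weight 1/420
  (Z=0, X=0, V=1, U=0, Y=2, W=1) weight 1/420
  (Z=0, X=0, V=1, U=0, Y=2, W=2) weight 1/420
  (Z=0, X=0, V=1, U=1, Y=1, W=0) weight 1/420
  (Z=0, X=0, V=1, U=1, Y=1, W=1) weight 1/420
  (Z=1, X=0, V=0, U=0, Y=1, W=0) weight 1/140
  (Z=2, X=0, V=1, U=0, Y=1, W=0) weight 1/280
  … 98 more
Group by Z:
  weight(Z=0) = 17/140
  weight(Z=1) = 23/140
  weight(Z=2) = 51/280
Total weight = 17/140 + 23/140 + 51/280 = 131/280
P(Z=0 | obs) = 17/140 / 131/280 = 34/131
P(Z=1 | obs) = 23/140 / 131/280 = 46/131
P(Z=2 | obs) = 51/280 / 131/280 = 51/131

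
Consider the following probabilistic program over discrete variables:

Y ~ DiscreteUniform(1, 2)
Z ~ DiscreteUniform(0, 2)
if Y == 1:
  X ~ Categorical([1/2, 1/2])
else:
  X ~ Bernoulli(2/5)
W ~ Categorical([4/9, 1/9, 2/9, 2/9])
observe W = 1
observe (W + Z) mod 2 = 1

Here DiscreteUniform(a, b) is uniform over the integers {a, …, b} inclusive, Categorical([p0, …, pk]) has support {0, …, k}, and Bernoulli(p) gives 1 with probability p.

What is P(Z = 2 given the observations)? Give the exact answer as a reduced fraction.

Enumerate traces; 8 have nonzero weight after conditioning:
  (Y=1, Z=0, X=0, W=1) weight 1/108
  (Y=1, Z=0, X=1, W=1) weight 1/108
  (Y=1, Z=2, X=0, W=1) weight 1/108
  (Y=1, Z=2, X=1, W=1) weight 1/108
  (Y=2, Z=0, X=0, W=1) weight 1/90
  (Y=2, Z=0, X=1, W=1) weight 1/135
  (Y=2, Z=2, X=0, W=1) weight 1/90
  (Y=2, Z=2, X=1, W=1) weight 1/135
Group by Z:
  weight(Z=0) = 1/27
  weight(Z=2) = 1/27
Total weight = 1/27 + 1/27 = 2/27
P(Z=0 | obs) = 1/27 / 2/27 = 1/2
P(Z=2 | obs) = 1/27 / 2/27 = 1/2

P(Z = 2 | obs) = 1/2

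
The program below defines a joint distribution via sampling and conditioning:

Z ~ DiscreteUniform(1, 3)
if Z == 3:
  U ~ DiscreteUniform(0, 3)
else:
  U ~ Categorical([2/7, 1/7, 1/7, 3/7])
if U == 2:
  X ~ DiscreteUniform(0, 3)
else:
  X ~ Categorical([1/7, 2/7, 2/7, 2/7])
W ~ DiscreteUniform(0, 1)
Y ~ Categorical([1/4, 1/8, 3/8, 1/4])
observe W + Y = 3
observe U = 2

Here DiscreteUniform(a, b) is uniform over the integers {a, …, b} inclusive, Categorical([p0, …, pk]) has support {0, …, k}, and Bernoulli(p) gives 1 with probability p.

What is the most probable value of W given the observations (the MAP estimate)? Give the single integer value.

Enumerate traces; 24 have nonzero weight after conditioning:
  (Z=1, U=2, X=0, W=0, Y=3) weight 1/672
  (Z=1, U=2, X=0, W=1, Y=2) weight 1/448
  (Z=1, U=2, X=1, W=0, Y=3) weight 1/672
  (Z=1, U=2, X=1, W=1, Y=2) weight 1/448
  (Z=1, U=2, X=2, W=0, Y=3) weight 1/672
  (Z=1, U=2, X=2, W=1, Y=2) weight 1/448
  (Z=1, U=2, X=3, W=0, Y=3) weight 1/672
  (Z=1, U=2, X=3, W=1, Y=2) weight 1/448
  … 16 more
Group by W:
  weight(W=0) = 5/224
  weight(W=1) = 15/448
Total weight = 5/224 + 15/448 = 25/448
P(W=0 | obs) = 5/224 / 25/448 = 2/5
P(W=1 | obs) = 15/448 / 25/448 = 3/5
argmax = 1

argmax_v P(W = v | obs) = 1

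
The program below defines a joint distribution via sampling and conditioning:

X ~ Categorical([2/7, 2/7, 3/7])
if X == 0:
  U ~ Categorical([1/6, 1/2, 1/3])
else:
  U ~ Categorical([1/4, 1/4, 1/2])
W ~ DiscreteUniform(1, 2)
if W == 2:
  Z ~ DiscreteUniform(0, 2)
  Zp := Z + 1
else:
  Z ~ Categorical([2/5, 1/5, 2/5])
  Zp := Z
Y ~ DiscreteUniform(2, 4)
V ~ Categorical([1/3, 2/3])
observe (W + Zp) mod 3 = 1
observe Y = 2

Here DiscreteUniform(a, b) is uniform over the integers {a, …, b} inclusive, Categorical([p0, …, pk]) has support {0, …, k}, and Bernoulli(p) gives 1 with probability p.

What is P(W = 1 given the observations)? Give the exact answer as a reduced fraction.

P(W = 1 | obs) = 6/11

Enumerate traces; 36 have nonzero weight after conditioning:
  (X=0, U=0, W=1, Z=0, Y=2, V=0) weight 1/945
  (X=0, U=0, W=1, Z=0, Y=2, V=1) weight 2/945
  (X=0, U=0, W=2, Z=1, Y=2, V=0) weight 1/1134
  (X=0, U=0, W=2, Z=1, Y=2, V=1) weight 1/567
  (X=0, U=1, W=1, Z=0, Y=2, V=0) weight 1/315
  (X=0, U=1, W=1, Z=0, Y=2, V=1) weight 2/315
  (X=0, U=1, W=2, Z=1, Y=2, V=0) weight 1/378
  (X=0, U=1, W=2, Z=1, Y=2, V=1) weight 1/189
  … 28 more
Group by W:
  weight(W=1) = 1/15
  weight(W=2) = 1/18
Total weight = 1/15 + 1/18 = 11/90
P(W=1 | obs) = 1/15 / 11/90 = 6/11
P(W=2 | obs) = 1/18 / 11/90 = 5/11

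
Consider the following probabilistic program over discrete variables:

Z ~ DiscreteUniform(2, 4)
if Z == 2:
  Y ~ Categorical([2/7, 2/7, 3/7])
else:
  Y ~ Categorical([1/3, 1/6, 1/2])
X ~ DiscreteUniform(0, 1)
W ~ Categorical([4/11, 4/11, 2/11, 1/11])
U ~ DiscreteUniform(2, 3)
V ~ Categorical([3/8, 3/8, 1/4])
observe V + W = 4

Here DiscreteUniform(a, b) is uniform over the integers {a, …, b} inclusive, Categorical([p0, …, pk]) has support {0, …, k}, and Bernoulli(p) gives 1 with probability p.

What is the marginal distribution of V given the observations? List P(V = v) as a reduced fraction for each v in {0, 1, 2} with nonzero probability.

Enumerate traces; 72 have nonzero weight after conditioning:
  (Z=2, Y=0, X=0, W=2, U=2, V=2) weight 1/924
  (Z=2, Y=0, X=0, W=2, U=3, V=2) weight 1/924
  (Z=2, Y=0, X=0, W=3, U=2, V=1) weight 1/1232
  (Z=2, Y=0, X=0, W=3, U=3, V=1) weight 1/1232
  (Z=2, Y=0, X=1, W=2, U=2, V=2) weight 1/924
  (Z=2, Y=0, X=1, W=2, U=3, V=2) weight 1/924
  (Z=2, Y=0, X=1, W=3, U=2, V=1) weight 1/1232
  (Z=2, Y=0, X=1, W=3, U=3, V=1) weight 1/1232
  … 64 more
Group by V:
  weight(V=1) = 3/88
  weight(V=2) = 1/22
Total weight = 3/88 + 1/22 = 7/88
P(V=1 | obs) = 3/88 / 7/88 = 3/7
P(V=2 | obs) = 1/22 / 7/88 = 4/7

P(V=1) = 3/7, P(V=2) = 4/7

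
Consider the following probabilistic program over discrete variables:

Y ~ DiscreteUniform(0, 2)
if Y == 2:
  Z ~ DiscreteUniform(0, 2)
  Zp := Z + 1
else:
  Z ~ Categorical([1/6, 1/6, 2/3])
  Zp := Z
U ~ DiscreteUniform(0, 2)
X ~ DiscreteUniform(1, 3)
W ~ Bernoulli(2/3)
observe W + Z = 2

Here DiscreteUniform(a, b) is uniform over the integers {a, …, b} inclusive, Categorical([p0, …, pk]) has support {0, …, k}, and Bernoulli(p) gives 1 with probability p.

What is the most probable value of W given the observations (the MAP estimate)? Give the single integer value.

Enumerate traces; 54 have nonzero weight after conditioning:
  (Y=0, Z=1, U=0, X=1, W=1) weight 1/243
  (Y=0, Z=1, U=0, X=2, W=1) weight 1/243
  (Y=0, Z=1, U=0, X=3, W=1) weight 1/243
  (Y=0, Z=1, U=1, X=1, W=1) weight 1/243
  (Y=0, Z=1, U=1, X=2, W=1) weight 1/243
  (Y=0, Z=1, U=1, X=3, W=1) weight 1/243
  (Y=0, Z=1, U=2, X=1, W=1) weight 1/243
  (Y=0, Z=1, U=2, X=2, W=1) weight 1/243
  (Y=0, Z=2, U=0, X=1, W=0) weight 2/243
  … 45 more
Group by W:
  weight(W=0) = 5/27
  weight(W=1) = 4/27
Total weight = 5/27 + 4/27 = 1/3
P(W=0 | obs) = 5/27 / 1/3 = 5/9
P(W=1 | obs) = 4/27 / 1/3 = 4/9
argmax = 0

argmax_v P(W = v | obs) = 0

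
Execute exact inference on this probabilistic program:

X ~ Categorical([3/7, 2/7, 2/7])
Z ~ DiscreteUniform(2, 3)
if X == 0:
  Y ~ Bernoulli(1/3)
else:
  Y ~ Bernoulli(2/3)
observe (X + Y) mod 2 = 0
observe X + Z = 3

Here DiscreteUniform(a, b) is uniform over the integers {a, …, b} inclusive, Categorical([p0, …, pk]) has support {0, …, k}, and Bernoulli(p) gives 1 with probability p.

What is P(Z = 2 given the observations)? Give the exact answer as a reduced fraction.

P(Z = 2 | obs) = 2/5

Enumerate traces; 2 have nonzero weight after conditioning:
  (X=0, Z=3, Y=0) weight 1/7
  (X=1, Z=2, Y=1) weight 2/21
Group by Z:
  weight(Z=2) = 2/21
  weight(Z=3) = 1/7
Total weight = 2/21 + 1/7 = 5/21
P(Z=2 | obs) = 2/21 / 5/21 = 2/5
P(Z=3 | obs) = 1/7 / 5/21 = 3/5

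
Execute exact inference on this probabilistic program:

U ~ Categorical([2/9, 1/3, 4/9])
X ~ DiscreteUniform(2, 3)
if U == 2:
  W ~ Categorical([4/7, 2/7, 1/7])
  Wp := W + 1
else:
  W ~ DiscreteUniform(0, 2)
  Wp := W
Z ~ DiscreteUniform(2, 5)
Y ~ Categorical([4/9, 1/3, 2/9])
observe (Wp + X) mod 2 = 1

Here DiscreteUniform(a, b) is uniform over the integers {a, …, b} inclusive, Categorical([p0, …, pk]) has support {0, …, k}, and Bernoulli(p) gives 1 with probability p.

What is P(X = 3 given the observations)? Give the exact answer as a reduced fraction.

Enumerate traces; 108 have nonzero weight after conditioning:
  (U=0, X=2, W=1, Z=2, Y=0) weight 1/243
  (U=0, X=2, W=1, Z=2, Y=1) weight 1/324
  (U=0, X=2, W=1, Z=2, Y=2) weight 1/486
  (U=0, X=2, W=1, Z=3, Y=0) weight 1/243
  (U=0, X=2, W=1, Z=3, Y=1) weight 1/324
  (U=0, X=2, W=1, Z=3, Y=2) weight 1/486
  (U=0, X=2, W=1, Z=4, Y=0) weight 1/243
  (U=0, X=2, W=1, Z=4, Y=1) weight 1/324
  (U=0, X=3, W=0, Z=2, Y=0) weight 1/243
  … 99 more
Group by X:
  weight(X=2) = 95/378
  weight(X=3) = 47/189
Total weight = 95/378 + 47/189 = 1/2
P(X=2 | obs) = 95/378 / 1/2 = 95/189
P(X=3 | obs) = 47/189 / 1/2 = 94/189

P(X = 3 | obs) = 94/189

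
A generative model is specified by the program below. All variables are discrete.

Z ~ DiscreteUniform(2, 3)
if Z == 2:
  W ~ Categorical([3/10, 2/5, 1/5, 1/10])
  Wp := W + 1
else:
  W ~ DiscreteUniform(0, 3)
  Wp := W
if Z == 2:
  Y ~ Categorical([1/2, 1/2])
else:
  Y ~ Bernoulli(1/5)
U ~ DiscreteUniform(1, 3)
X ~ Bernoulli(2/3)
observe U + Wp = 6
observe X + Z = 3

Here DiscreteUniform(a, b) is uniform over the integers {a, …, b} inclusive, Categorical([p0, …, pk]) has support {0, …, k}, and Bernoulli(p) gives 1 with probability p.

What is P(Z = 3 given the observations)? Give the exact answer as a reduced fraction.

Enumerate traces; 6 have nonzero weight after conditioning:
  (Z=2, W=2, Y=0, U=3, X=1) weight 1/90
  (Z=2, W=2, Y=1, U=3, X=1) weight 1/90
  (Z=2, W=3, Y=0, U=2, X=1) weight 1/180
  (Z=2, W=3, Y=1, U=2, X=1) weight 1/180
  (Z=3, W=3, Y=0, U=3, X=0) weight 1/90
  (Z=3, W=3, Y=1, U=3, X=0) weight 1/360
Group by Z:
  weight(Z=2) = 1/30
  weight(Z=3) = 1/72
Total weight = 1/30 + 1/72 = 17/360
P(Z=2 | obs) = 1/30 / 17/360 = 12/17
P(Z=3 | obs) = 1/72 / 17/360 = 5/17

P(Z = 3 | obs) = 5/17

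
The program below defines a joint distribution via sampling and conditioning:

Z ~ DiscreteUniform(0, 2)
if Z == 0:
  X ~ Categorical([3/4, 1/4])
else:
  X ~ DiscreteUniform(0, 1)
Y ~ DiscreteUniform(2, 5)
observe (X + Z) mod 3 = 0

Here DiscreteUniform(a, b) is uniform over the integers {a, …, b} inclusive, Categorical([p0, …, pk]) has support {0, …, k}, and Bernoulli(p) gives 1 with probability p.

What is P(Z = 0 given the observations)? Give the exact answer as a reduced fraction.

P(Z = 0 | obs) = 3/5

Enumerate traces; 8 have nonzero weight after conditioning:
  (Z=0, X=0, Y=2) weight 1/16
  (Z=0, X=0, Y=3) weight 1/16
  (Z=0, X=0, Y=4) weight 1/16
  (Z=0, X=0, Y=5) weight 1/16
  (Z=2, X=1, Y=2) weight 1/24
  (Z=2, X=1, Y=3) weight 1/24
  (Z=2, X=1, Y=4) weight 1/24
  (Z=2, X=1, Y=5) weight 1/24
Group by Z:
  weight(Z=0) = 1/4
  weight(Z=2) = 1/6
Total weight = 1/4 + 1/6 = 5/12
P(Z=0 | obs) = 1/4 / 5/12 = 3/5
P(Z=2 | obs) = 1/6 / 5/12 = 2/5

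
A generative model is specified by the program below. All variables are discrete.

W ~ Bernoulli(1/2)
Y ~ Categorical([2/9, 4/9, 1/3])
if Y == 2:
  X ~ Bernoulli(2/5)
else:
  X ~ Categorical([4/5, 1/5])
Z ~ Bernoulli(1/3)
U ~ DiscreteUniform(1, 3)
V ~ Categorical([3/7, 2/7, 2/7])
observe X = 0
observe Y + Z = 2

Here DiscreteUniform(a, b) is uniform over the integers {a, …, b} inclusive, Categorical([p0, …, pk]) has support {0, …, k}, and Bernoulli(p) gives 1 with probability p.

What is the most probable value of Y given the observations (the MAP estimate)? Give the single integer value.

Enumerate traces; 36 have nonzero weight after conditioning:
  (W=0, Y=1, X=0, Z=1, U=1, V=0) weight 8/945
  (W=0, Y=1, X=0, Z=1, U=1, V=1) weight 16/2835
  (W=0, Y=1, X=0, Z=1, U=1, V=2) weight 16/2835
  (W=0, Y=1, X=0, Z=1, U=2, V=0) weight 8/945
  (W=0, Y=1, X=0, Z=1, U=2, V=1) weight 16/2835
  (W=0, Y=1, X=0, Z=1, U=2, V=2) weight 16/2835
  (W=0, Y=1, X=0, Z=1, U=3, V=0) weight 8/945
  (W=0, Y=1, X=0, Z=1, U=3, V=1) weight 16/2835
  (W=0, Y=2, X=0, Z=0, U=1, V=0) weight 1/105
  … 27 more
Group by Y:
  weight(Y=1) = 16/135
  weight(Y=2) = 2/15
Total weight = 16/135 + 2/15 = 34/135
P(Y=1 | obs) = 16/135 / 34/135 = 8/17
P(Y=2 | obs) = 2/15 / 34/135 = 9/17
argmax = 2

argmax_v P(Y = v | obs) = 2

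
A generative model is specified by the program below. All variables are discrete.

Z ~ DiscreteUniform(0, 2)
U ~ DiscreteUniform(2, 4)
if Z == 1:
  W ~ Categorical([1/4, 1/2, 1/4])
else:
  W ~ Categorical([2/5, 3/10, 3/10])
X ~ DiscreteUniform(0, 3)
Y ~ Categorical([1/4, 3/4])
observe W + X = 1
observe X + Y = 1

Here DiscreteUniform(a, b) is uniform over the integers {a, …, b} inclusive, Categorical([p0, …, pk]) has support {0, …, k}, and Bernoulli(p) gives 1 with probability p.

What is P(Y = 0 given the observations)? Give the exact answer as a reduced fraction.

P(Y = 0 | obs) = 7/29

Enumerate traces; 18 have nonzero weight after conditioning:
  (Z=0, U=2, W=0, X=1, Y=0) weight 1/360
  (Z=0, U=2, W=1, X=0, Y=1) weight 1/160
  (Z=0, U=3, W=0, X=1, Y=0) weight 1/360
  (Z=0, U=3, W=1, X=0, Y=1) weight 1/160
  (Z=0, U=4, W=0, X=1, Y=0) weight 1/360
  (Z=0, U=4, W=1, X=0, Y=1) weight 1/160
  (Z=1, U=2, W=0, X=1, Y=0) weight 1/576
  (Z=1, U=2, W=1, X=0, Y=1) weight 1/96
  … 10 more
Group by Y:
  weight(Y=0) = 7/320
  weight(Y=1) = 11/160
Total weight = 7/320 + 11/160 = 29/320
P(Y=0 | obs) = 7/320 / 29/320 = 7/29
P(Y=1 | obs) = 11/160 / 29/320 = 22/29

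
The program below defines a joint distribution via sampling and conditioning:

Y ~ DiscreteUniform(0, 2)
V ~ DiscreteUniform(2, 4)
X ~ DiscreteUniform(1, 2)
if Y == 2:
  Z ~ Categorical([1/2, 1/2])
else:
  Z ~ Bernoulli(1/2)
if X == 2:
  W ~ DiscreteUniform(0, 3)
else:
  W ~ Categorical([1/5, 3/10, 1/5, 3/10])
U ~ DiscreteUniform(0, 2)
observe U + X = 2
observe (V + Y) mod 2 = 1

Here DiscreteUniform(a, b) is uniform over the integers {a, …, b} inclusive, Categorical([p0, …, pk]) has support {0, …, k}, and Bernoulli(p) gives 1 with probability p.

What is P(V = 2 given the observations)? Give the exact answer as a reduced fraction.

P(V = 2 | obs) = 1/4

Enumerate traces; 64 have nonzero weight after conditioning:
  (Y=0, V=3, X=1, Z=0, W=0, U=1) weight 1/540
  (Y=0, V=3, X=1, Z=0, W=1, U=1) weight 1/360
  (Y=0, V=3, X=1, Z=0, W=2, U=1) weight 1/540
  (Y=0, V=3, X=1, Z=0, W=3, U=1) weight 1/360
  (Y=0, V=3, X=1, Z=1, W=0, U=1) weight 1/540
  (Y=0, V=3, X=1, Z=1, W=1, U=1) weight 1/360
  (Y=0, V=3, X=1, Z=1, W=2, U=1) weight 1/540
  (Y=0, V=3, X=1, Z=1, W=3, U=1) weight 1/360
  (Y=1, V=2, X=1, Z=0, W=0, U=1) weight 1/540
  (Y=1, V=4, X=1, Z=0, W=0, U=1) weight 1/540
  … 54 more
Group by V:
  weight(V=2) = 1/27
  weight(V=3) = 2/27
  weight(V=4) = 1/27
Total weight = 1/27 + 2/27 + 1/27 = 4/27
P(V=2 | obs) = 1/27 / 4/27 = 1/4
P(V=3 | obs) = 2/27 / 4/27 = 1/2
P(V=4 | obs) = 1/27 / 4/27 = 1/4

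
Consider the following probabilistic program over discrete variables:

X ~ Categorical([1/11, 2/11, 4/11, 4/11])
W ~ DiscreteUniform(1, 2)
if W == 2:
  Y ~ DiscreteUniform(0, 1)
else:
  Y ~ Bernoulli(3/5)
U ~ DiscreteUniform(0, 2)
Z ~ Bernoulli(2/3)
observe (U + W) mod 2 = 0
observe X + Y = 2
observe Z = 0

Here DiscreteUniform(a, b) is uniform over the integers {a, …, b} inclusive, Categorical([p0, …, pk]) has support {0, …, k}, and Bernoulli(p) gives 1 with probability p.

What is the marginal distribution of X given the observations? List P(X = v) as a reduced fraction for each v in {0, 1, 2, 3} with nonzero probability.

P(X=1) = 4/11, P(X=2) = 7/11

Enumerate traces; 6 have nonzero weight after conditioning:
  (X=1, W=1, Y=1, U=1, Z=0) weight 1/165
  (X=1, W=2, Y=1, U=0, Z=0) weight 1/198
  (X=1, W=2, Y=1, U=2, Z=0) weight 1/198
  (X=2, W=1, Y=0, U=1, Z=0) weight 4/495
  (X=2, W=2, Y=0, U=0, Z=0) weight 1/99
  (X=2, W=2, Y=0, U=2, Z=0) weight 1/99
Group by X:
  weight(X=1) = 8/495
  weight(X=2) = 14/495
Total weight = 8/495 + 14/495 = 2/45
P(X=1 | obs) = 8/495 / 2/45 = 4/11
P(X=2 | obs) = 14/495 / 2/45 = 7/11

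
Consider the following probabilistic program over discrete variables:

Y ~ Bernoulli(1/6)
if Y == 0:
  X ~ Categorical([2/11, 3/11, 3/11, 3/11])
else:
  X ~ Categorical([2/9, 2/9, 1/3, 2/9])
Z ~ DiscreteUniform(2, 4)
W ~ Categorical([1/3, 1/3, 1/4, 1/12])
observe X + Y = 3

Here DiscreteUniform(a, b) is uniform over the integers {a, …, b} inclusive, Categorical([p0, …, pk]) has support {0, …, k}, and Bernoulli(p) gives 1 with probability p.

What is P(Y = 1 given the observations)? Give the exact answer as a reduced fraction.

P(Y = 1 | obs) = 11/56

Enumerate traces; 24 have nonzero weight after conditioning:
  (Y=0, X=3, Z=2, W=0) weight 5/198
  (Y=0, X=3, Z=2, W=1) weight 5/198
  (Y=0, X=3, Z=2, W=2) weight 5/264
  (Y=0, X=3, Z=2, W=3) weight 5/792
  (Y=0, X=3, Z=3, W=0) weight 5/198
  (Y=0, X=3, Z=3, W=1) weight 5/198
  (Y=0, X=3, Z=3, W=2) weight 5/264
  (Y=0, X=3, Z=3, W=3) weight 5/792
  (Y=1, X=2, Z=2, W=0) weight 1/162
  … 15 more
Group by Y:
  weight(Y=0) = 5/22
  weight(Y=1) = 1/18
Total weight = 5/22 + 1/18 = 28/99
P(Y=0 | obs) = 5/22 / 28/99 = 45/56
P(Y=1 | obs) = 1/18 / 28/99 = 11/56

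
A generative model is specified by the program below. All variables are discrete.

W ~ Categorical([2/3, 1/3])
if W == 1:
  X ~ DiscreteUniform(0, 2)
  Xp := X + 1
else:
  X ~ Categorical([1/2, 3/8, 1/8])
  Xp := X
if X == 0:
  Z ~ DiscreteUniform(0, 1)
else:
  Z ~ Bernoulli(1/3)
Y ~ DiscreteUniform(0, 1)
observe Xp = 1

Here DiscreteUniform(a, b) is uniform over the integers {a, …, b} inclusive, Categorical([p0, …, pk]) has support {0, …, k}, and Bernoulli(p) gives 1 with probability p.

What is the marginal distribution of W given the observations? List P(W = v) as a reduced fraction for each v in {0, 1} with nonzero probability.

Enumerate traces; 8 have nonzero weight after conditioning:
  (W=0, X=1, Z=0, Y=0) weight 1/12
  (W=0, X=1, Z=0, Y=1) weight 1/12
  (W=0, X=1, Z=1, Y=0) weight 1/24
  (W=0, X=1, Z=1, Y=1) weight 1/24
  (W=1, X=0, Z=0, Y=0) weight 1/36
  (W=1, X=0, Z=0, Y=1) weight 1/36
  (W=1, X=0, Z=1, Y=0) weight 1/36
  (W=1, X=0, Z=1, Y=1) weight 1/36
Group by W:
  weight(W=0) = 1/4
  weight(W=1) = 1/9
Total weight = 1/4 + 1/9 = 13/36
P(W=0 | obs) = 1/4 / 13/36 = 9/13
P(W=1 | obs) = 1/9 / 13/36 = 4/13

P(W=0) = 9/13, P(W=1) = 4/13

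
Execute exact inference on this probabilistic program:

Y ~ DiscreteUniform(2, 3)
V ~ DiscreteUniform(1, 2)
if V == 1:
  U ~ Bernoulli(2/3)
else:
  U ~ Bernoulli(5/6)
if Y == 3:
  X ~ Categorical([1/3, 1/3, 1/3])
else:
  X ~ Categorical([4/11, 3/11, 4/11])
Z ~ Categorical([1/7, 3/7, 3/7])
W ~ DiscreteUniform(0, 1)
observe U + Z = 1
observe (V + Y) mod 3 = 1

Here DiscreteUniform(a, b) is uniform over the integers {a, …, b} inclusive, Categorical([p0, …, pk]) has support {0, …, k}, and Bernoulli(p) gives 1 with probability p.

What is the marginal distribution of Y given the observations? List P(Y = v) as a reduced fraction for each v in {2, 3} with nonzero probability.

P(Y=2) = 4/9, P(Y=3) = 5/9

Enumerate traces; 24 have nonzero weight after conditioning:
  (Y=2, V=2, U=0, X=0, Z=1, W=0) weight 1/308
  (Y=2, V=2, U=0, X=0, Z=1, W=1) weight 1/308
  (Y=2, V=2, U=0, X=1, Z=1, W=0) weight 3/1232
  (Y=2, V=2, U=0, X=1, Z=1, W=1) weight 3/1232
  (Y=2, V=2, U=0, X=2, Z=1, W=0) weight 1/308
  (Y=2, V=2, U=0, X=2, Z=1, W=1) weight 1/308
  (Y=2, V=2, U=1, X=0, Z=0, W=0) weight 5/924
  (Y=2, V=2, U=1, X=0, Z=0, W=1) weight 5/924
  (Y=3, V=1, U=0, X=0, Z=1, W=0) weight 1/168
  … 15 more
Group by Y:
  weight(Y=2) = 1/21
  weight(Y=3) = 5/84
Total weight = 1/21 + 5/84 = 3/28
P(Y=2 | obs) = 1/21 / 3/28 = 4/9
P(Y=3 | obs) = 5/84 / 3/28 = 5/9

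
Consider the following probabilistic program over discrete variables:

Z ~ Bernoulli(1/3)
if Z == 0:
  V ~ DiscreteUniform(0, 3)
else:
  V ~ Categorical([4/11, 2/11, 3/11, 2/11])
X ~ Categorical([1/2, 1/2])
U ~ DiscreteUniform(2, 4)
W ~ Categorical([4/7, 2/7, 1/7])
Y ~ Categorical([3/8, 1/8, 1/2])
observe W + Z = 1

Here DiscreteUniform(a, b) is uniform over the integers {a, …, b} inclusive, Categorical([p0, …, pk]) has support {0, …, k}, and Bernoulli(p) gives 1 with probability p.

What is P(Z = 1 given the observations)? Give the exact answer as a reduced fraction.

P(Z = 1 | obs) = 1/2

Enumerate traces; 144 have nonzero weight after conditioning:
  (Z=0, V=0, X=0, U=2, W=1, Y=0) weight 1/336
  (Z=0, V=0, X=0, U=2, W=1, Y=1) weight 1/1008
  (Z=0, V=0, X=0, U=2, W=1, Y=2) weight 1/252
  (Z=0, V=0, X=0, U=3, W=1, Y=0) weight 1/336
  (Z=0, V=0, X=0, U=3, W=1, Y=1) weight 1/1008
  (Z=0, V=0, X=0, U=3, W=1, Y=2) weight 1/252
  (Z=0, V=0, X=0, U=4, W=1, Y=0) weight 1/336
  (Z=0, V=0, X=0, U=4, W=1, Y=1) weight 1/1008
  (Z=1, V=0, X=0, U=2, W=0, Y=0) weight 1/231
  … 135 more
Group by Z:
  weight(Z=0) = 4/21
  weight(Z=1) = 4/21
Total weight = 4/21 + 4/21 = 8/21
P(Z=0 | obs) = 4/21 / 8/21 = 1/2
P(Z=1 | obs) = 4/21 / 8/21 = 1/2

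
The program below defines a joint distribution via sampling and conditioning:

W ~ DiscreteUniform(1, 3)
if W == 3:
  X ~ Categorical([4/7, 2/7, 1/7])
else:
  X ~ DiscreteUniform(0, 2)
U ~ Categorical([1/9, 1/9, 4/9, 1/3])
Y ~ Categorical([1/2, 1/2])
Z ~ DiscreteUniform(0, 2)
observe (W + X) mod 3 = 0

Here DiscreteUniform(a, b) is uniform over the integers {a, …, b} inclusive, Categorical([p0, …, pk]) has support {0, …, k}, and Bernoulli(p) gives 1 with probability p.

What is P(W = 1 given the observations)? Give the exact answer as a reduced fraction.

P(W = 1 | obs) = 7/26

Enumerate traces; 72 have nonzero weight after conditioning:
  (W=1, X=2, U=0, Y=0, Z=0) weight 1/486
  (W=1, X=2, U=0, Y=0, Z=1) weight 1/486
  (W=1, X=2, U=0, Y=0, Z=2) weight 1/486
  (W=1, X=2, U=0, Y=1, Z=0) weight 1/486
  (W=1, X=2, U=0, Y=1, Z=1) weight 1/486
  (W=1, X=2, U=0, Y=1, Z=2) weight 1/486
  (W=1, X=2, U=1, Y=0, Z=0) weight 1/486
  (W=1, X=2, U=1, Y=0, Z=1) weight 1/486
  (W=2, X=1, U=0, Y=0, Z=0) weight 1/486
  (W=3, X=0, U=0, Y=0, Z=0) weight 2/567
  … 62 more
Group by W:
  weight(W=1) = 1/9
  weight(W=2) = 1/9
  weight(W=3) = 4/21
Total weight = 1/9 + 1/9 + 4/21 = 26/63
P(W=1 | obs) = 1/9 / 26/63 = 7/26
P(W=2 | obs) = 1/9 / 26/63 = 7/26
P(W=3 | obs) = 4/21 / 26/63 = 6/13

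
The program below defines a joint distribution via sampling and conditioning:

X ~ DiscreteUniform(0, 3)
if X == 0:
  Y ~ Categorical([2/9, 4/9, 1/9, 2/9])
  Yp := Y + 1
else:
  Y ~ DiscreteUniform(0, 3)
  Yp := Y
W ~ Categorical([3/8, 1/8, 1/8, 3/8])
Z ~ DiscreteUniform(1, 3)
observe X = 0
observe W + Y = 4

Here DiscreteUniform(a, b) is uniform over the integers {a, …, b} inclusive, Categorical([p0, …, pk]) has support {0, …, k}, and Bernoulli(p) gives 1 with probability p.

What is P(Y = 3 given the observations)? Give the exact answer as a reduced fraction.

Enumerate traces; 9 have nonzero weight after conditioning:
  (X=0, Y=1, W=3, Z=1) weight 1/72
  (X=0, Y=1, W=3, Z=2) weight 1/72
  (X=0, Y=1, W=3, Z=3) weight 1/72
  (X=0, Y=2, W=2, Z=1) weight 1/864
  (X=0, Y=2, W=2, Z=2) weight 1/864
  (X=0, Y=2, W=2, Z=3) weight 1/864
  (X=0, Y=3, W=1, Z=1) weight 1/432
  (X=0, Y=3, W=1, Z=2) weight 1/432
  … 1 more
Group by Y:
  weight(Y=1) = 1/24
  weight(Y=2) = 1/288
  weight(Y=3) = 1/144
Total weight = 1/24 + 1/288 + 1/144 = 5/96
P(Y=1 | obs) = 1/24 / 5/96 = 4/5
P(Y=2 | obs) = 1/288 / 5/96 = 1/15
P(Y=3 | obs) = 1/144 / 5/96 = 2/15

P(Y = 3 | obs) = 2/15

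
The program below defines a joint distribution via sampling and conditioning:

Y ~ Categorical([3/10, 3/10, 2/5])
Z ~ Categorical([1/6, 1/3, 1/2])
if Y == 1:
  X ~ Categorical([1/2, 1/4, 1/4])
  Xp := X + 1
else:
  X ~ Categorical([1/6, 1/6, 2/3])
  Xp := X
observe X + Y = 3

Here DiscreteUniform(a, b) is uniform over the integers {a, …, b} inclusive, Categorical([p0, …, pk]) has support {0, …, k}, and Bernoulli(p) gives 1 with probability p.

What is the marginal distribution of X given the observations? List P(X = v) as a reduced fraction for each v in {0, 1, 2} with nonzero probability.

P(X=1) = 8/17, P(X=2) = 9/17

Enumerate traces; 6 have nonzero weight after conditioning:
  (Y=1, Z=0, X=2) weight 1/80
  (Y=1, Z=1, X=2) weight 1/40
  (Y=1, Z=2, X=2) weight 3/80
  (Y=2, Z=0, X=1) weight 1/90
  (Y=2, Z=1, X=1) weight 1/45
  (Y=2, Z=2, X=1) weight 1/30
Group by X:
  weight(X=1) = 1/15
  weight(X=2) = 3/40
Total weight = 1/15 + 3/40 = 17/120
P(X=1 | obs) = 1/15 / 17/120 = 8/17
P(X=2 | obs) = 3/40 / 17/120 = 9/17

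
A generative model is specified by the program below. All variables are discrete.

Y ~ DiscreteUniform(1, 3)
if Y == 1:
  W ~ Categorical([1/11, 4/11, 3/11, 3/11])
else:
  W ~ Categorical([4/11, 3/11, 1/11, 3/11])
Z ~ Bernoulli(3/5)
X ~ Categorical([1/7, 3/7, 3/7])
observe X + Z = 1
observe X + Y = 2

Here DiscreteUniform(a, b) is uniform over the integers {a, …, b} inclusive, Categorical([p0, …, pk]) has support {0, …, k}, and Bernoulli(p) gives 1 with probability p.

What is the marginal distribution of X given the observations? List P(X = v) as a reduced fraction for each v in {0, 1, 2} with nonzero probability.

P(X=0) = 1/3, P(X=1) = 2/3

Enumerate traces; 8 have nonzero weight after conditioning:
  (Y=1, W=0, Z=0, X=1) weight 2/385
  (Y=1, W=1, Z=0, X=1) weight 8/385
  (Y=1, W=2, Z=0, X=1) weight 6/385
  (Y=1, W=3, Z=0, X=1) weight 6/385
  (Y=2, W=0, Z=1, X=0) weight 4/385
  (Y=2, W=1, Z=1, X=0) weight 3/385
  (Y=2, W=2, Z=1, X=0) weight 1/385
  (Y=2, W=3, Z=1, X=0) weight 3/385
Group by X:
  weight(X=0) = 1/35
  weight(X=1) = 2/35
Total weight = 1/35 + 2/35 = 3/35
P(X=0 | obs) = 1/35 / 3/35 = 1/3
P(X=1 | obs) = 2/35 / 3/35 = 2/3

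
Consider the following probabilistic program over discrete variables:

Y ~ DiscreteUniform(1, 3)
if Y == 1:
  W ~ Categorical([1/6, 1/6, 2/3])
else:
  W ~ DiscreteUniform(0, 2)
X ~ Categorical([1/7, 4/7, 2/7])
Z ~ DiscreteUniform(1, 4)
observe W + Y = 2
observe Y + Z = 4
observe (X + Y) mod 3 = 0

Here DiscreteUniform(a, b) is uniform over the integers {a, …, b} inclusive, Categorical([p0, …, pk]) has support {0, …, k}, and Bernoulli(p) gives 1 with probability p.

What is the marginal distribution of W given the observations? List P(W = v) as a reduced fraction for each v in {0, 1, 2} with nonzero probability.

Enumerate traces; 2 have nonzero weight after conditioning:
  (Y=1, W=1, X=2, Z=3) weight 1/252
  (Y=2, W=0, X=1, Z=2) weight 1/63
Group by W:
  weight(W=0) = 1/63
  weight(W=1) = 1/252
Total weight = 1/63 + 1/252 = 5/252
P(W=0 | obs) = 1/63 / 5/252 = 4/5
P(W=1 | obs) = 1/252 / 5/252 = 1/5

P(W=0) = 4/5, P(W=1) = 1/5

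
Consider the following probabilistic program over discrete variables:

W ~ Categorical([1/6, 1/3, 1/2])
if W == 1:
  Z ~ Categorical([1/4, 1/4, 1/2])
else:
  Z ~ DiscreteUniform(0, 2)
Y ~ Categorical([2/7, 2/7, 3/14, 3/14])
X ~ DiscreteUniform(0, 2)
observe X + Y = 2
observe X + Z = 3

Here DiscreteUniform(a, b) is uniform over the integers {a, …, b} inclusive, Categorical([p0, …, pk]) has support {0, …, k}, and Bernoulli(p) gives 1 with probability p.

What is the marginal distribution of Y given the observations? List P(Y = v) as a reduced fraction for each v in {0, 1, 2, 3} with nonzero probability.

P(Y=0) = 11/25, P(Y=1) = 14/25

Enumerate traces; 6 have nonzero weight after conditioning:
  (W=0, Z=1, Y=0, X=2) weight 1/189
  (W=0, Z=2, Y=1, X=1) weight 1/189
  (W=1, Z=1, Y=0, X=2) weight 1/126
  (W=1, Z=2, Y=1, X=1) weight 1/63
  (W=2, Z=1, Y=0, X=2) weight 1/63
  (W=2, Z=2, Y=1, X=1) weight 1/63
Group by Y:
  weight(Y=0) = 11/378
  weight(Y=1) = 1/27
Total weight = 11/378 + 1/27 = 25/378
P(Y=0 | obs) = 11/378 / 25/378 = 11/25
P(Y=1 | obs) = 1/27 / 25/378 = 14/25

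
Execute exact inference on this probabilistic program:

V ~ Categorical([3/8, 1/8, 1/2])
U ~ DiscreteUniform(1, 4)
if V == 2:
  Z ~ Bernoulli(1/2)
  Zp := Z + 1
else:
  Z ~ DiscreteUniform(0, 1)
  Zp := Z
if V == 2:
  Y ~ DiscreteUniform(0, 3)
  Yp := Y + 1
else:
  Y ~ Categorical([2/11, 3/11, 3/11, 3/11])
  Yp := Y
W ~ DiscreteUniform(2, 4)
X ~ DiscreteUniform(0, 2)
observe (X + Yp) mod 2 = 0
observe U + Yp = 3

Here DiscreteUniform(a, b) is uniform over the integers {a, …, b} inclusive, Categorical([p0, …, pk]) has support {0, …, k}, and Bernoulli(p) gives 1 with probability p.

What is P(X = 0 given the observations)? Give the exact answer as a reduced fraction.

Enumerate traces; 78 have nonzero weight after conditioning:
  (V=0, U=1, Z=0, Y=2, W=2, X=0) weight 1/704
  (V=0, U=1, Z=0, Y=2, W=2, X=2) weight 1/704
  (V=0, U=1, Z=0, Y=2, W=3, X=0) weight 1/704
  (V=0, U=1, Z=0, Y=2, W=3, X=2) weight 1/704
  (V=0, U=1, Z=0, Y=2, W=4, X=0) weight 1/704
  (V=0, U=1, Z=0, Y=2, W=4, X=2) weight 1/704
  (V=0, U=1, Z=1, Y=2, W=2, X=0) weight 1/704
  (V=0, U=1, Z=1, Y=2, W=2, X=2) weight 1/704
  (V=0, U=2, Z=0, Y=1, W=2, X=1) weight 1/704
  … 69 more
Group by X:
  weight(X=0) = 31/1056
  weight(X=1) = 23/1056
  weight(X=2) = 31/1056
Total weight = 31/1056 + 23/1056 + 31/1056 = 85/1056
P(X=0 | obs) = 31/1056 / 85/1056 = 31/85
P(X=1 | obs) = 23/1056 / 85/1056 = 23/85
P(X=2 | obs) = 31/1056 / 85/1056 = 31/85

P(X = 0 | obs) = 31/85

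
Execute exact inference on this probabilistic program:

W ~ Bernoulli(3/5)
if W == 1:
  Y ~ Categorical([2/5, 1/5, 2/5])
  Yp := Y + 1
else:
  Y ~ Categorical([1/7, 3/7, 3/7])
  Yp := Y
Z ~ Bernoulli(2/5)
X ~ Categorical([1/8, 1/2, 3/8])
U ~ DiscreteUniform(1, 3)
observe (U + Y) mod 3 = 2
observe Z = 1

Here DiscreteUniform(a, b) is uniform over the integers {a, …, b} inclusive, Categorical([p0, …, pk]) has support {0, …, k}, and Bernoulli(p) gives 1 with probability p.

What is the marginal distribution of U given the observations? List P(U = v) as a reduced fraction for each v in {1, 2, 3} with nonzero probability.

Enumerate traces; 18 have nonzero weight after conditioning:
  (W=0, Y=0, Z=1, X=0, U=2) weight 1/1050
  (W=0, Y=0, Z=1, X=1, U=2) weight 2/525
  (W=0, Y=0, Z=1, X=2, U=2) weight 1/350
  (W=0, Y=1, Z=1, X=0, U=1) weight 1/350
  (W=0, Y=1, Z=1, X=1, U=1) weight 2/175
  (W=0, Y=1, Z=1, X=2, U=1) weight 3/350
  (W=0, Y=2, Z=1, X=0, U=3) weight 1/350
  (W=0, Y=2, Z=1, X=1, U=3) weight 2/175
  … 10 more
Group by U:
  weight(U=1) = 34/875
  weight(U=2) = 104/2625
  weight(U=3) = 48/875
Total weight = 34/875 + 104/2625 + 48/875 = 2/15
P(U=1 | obs) = 34/875 / 2/15 = 51/175
P(U=2 | obs) = 104/2625 / 2/15 = 52/175
P(U=3 | obs) = 48/875 / 2/15 = 72/175

P(U=1) = 51/175, P(U=2) = 52/175, P(U=3) = 72/175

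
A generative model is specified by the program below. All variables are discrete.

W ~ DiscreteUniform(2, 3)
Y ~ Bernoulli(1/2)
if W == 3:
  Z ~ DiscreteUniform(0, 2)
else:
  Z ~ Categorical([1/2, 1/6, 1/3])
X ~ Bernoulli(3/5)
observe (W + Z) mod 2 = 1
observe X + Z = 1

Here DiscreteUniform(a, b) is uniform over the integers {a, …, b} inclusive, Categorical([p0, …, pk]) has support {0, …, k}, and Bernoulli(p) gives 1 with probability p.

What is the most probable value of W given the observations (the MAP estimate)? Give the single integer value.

argmax_v P(W = v | obs) = 3

Enumerate traces; 4 have nonzero weight after conditioning:
  (W=2, Y=0, Z=1, X=0) weight 1/60
  (W=2, Y=1, Z=1, X=0) weight 1/60
  (W=3, Y=0, Z=0, X=1) weight 1/20
  (W=3, Y=1, Z=0, X=1) weight 1/20
Group by W:
  weight(W=2) = 1/30
  weight(W=3) = 1/10
Total weight = 1/30 + 1/10 = 2/15
P(W=2 | obs) = 1/30 / 2/15 = 1/4
P(W=3 | obs) = 1/10 / 2/15 = 3/4
argmax = 3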